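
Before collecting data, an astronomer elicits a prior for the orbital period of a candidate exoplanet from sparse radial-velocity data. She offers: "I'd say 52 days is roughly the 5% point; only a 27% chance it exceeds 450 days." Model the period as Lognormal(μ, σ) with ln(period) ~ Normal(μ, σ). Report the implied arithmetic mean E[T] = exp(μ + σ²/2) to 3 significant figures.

If T ~ Lognormal(μ,σ) then ln T ~ Normal(μ,σ), so the p-quantile of ln T is μ + z_p·σ.
ln(52) = 3.951 and ln(450) = 6.109; z_{0.05} = -1.645, z_{0.73} = 0.6128.
σ = (6.109 − 3.951)/(0.6128 − (-1.645)) = 0.956.
μ = 3.951 − (-1.645)·0.956 = 5.523.
E[T] = exp(μ + σ²/2) = exp(5.523 + 0.4568) = 396 days.

E[T] ≈ 396 days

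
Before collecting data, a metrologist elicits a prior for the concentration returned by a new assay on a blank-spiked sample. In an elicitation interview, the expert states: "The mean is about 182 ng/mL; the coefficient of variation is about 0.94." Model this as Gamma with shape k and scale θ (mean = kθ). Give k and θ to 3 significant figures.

k ≈ 1.13, θ ≈ 161

For Gamma(k, scale θ): mean = kθ, variance = kθ², so CV = 1/√k.
CV = 0.94, hence k = 1/CV² = 1.13.
Then θ = mean/k = 182/1.13 = 161.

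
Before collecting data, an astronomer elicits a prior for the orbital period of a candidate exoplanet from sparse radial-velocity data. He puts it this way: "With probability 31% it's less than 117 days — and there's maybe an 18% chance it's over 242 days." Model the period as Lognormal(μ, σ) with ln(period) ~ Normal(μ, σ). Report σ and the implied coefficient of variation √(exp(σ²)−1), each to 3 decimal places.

If T ~ Lognormal(μ,σ) then ln T ~ Normal(μ,σ), so the p-quantile of ln T is μ + z_p·σ.
ln(117) = 4.762 and ln(242) = 5.489; z_{0.31} = -0.4959, z_{0.82} = 0.9154.
σ = (5.489 − 4.762)/(0.9154 − (-0.4959)) = 0.515.
μ = 4.762 − (-0.4959)·0.515 = 5.018.
CV = √(exp(σ²)−1) = √(exp(0.2652)−1) = 0.551.

σ ≈ 0.515, CV ≈ 0.551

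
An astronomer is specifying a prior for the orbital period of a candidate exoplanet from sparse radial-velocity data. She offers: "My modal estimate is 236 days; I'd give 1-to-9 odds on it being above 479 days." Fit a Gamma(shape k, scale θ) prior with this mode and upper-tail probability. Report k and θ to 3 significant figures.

Gamma(k,θ) with k>1 has mode (k−1)θ, so θ = 236/(k−1).
Need P(X < 479) = 0.9 with θ tied to k this way. Start at k = 2, θ = 236: P(X<479) ≈ 0.602.
Too low — raise k to concentrate. Iterating converges to k ≈ 4.83.
Then θ = 236/(4.83−1) ≈ 61.6.

k ≈ 4.83, θ ≈ 61.6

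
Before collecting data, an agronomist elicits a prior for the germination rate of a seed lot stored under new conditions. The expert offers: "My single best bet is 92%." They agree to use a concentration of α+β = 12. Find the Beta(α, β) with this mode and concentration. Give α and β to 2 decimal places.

For α,β > 1 the Beta mode is (α−1)/(α+β−2). With α+β = 12, the mode is (α−1)/10.
Set (α−1)/10 = 0.92 → α = 1 + 0.92·10 = 10.20.
β = 12 − α = 1.80.

α = 10.20, β = 1.80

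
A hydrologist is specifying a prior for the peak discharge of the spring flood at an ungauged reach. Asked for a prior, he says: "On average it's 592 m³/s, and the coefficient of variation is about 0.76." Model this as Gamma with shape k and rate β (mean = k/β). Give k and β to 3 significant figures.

For Gamma(k, rate β): mean = k/β, variance = k/β², so CV = 1/√k.
CV = 0.76, hence k = 1/CV² = 1.73.
Then β = k/mean = 1.73/592 = 0.00292.

k ≈ 1.73, β ≈ 0.00292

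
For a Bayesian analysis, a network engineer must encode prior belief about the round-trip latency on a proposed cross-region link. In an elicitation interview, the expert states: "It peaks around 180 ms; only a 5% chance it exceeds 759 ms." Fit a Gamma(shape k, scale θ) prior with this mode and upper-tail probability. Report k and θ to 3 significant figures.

k ≈ 2.2, θ ≈ 150

Gamma(k,θ) with k>1 has mode (k−1)θ, so θ = 180/(k−1).
Need P(X < 759) = 0.95 with θ tied to k this way. Start at k = 2, θ = 180: P(X<759) ≈ 0.923.
Too low — raise k to concentrate. Iterating converges to k ≈ 2.2.
Then θ = 180/(2.2−1) ≈ 150.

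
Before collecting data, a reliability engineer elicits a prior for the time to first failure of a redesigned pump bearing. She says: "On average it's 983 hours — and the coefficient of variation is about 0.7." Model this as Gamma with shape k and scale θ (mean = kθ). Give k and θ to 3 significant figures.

For Gamma(k, scale θ): mean = kθ, variance = kθ², so CV = 1/√k.
CV = 0.7, hence k = 1/CV² = 2.04.
Then θ = mean/k = 983/2.04 = 482.

k ≈ 2.04, θ ≈ 482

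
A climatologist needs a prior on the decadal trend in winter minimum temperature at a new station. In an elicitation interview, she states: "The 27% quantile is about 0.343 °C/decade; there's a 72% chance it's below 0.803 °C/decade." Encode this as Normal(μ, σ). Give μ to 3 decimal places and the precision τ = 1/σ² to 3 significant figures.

For Normal(μ,σ), the p-quantile is μ + z_p·σ. Here z_{0.27} = -0.6128, z_{0.72} = 0.5828.
So 0.343 = μ − 0.6128σ and 0.803 = μ + 0.5828σ.
Subtracting: σ = (0.803 − 0.343)/(0.5828 − (-0.6128)) = 0.385.
Then μ = 0.343 − (-0.6128)·0.385 = 0.579.
Precision τ = 1/σ² = 1/0.3847² = 6.76.

μ = 0.579, τ = 6.76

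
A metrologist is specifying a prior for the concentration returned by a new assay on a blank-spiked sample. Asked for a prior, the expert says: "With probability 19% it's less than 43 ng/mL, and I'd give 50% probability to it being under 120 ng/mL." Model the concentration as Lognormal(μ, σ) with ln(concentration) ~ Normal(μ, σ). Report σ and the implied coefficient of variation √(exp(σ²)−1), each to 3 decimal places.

σ ≈ 1.169, CV ≈ 1.709

If T ~ Lognormal(μ,σ) then ln T ~ Normal(μ,σ), so the p-quantile of ln T is μ + z_p·σ.
ln(43) = 3.761 and ln(120) = 4.787; z_{0.19} = -0.8779, z_{0.5} = 0.
σ = (4.787 − 3.761)/(0 − (-0.8779)) = 1.169.
μ = 3.761 − (-0.8779)·1.169 = 4.787.
CV = √(exp(σ²)−1) = √(exp(1.3666)−1) = 1.709.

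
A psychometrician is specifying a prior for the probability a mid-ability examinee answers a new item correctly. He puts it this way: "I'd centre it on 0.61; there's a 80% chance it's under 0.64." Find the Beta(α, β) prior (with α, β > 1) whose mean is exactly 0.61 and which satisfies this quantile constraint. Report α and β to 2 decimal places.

With mean 0.61 fixed, write α = 0.61s, β = 0.39s where s = α+β.
Need P(θ < 0.64) = 0.8 under Beta(0.61s, 0.39s). Normal approximation: (q−m)/√(m(1−m)/s) ≈ z_{0.8} = 0.842, so s ≈ 0.61·0.39·(0.842)²/(0.64−0.61)² = 187.2.
At s = 187.2: P(θ<0.64) ≈ 0.799. Adjusting to match 0.8 gives s ≈ 188.72.
So α = 0.61·188.72 ≈ 115.12, β = 0.39·188.72 ≈ 73.60.

α ≈ 115.12, β ≈ 73.60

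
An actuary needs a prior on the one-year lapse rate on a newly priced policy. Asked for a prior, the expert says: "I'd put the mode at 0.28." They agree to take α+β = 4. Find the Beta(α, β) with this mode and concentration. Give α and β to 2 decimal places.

α = 1.56, β = 2.44

For α,β > 1 the Beta mode is (α−1)/(α+β−2). With α+β = 4, the mode is (α−1)/2.
Set (α−1)/2 = 0.28 → α = 1 + 0.28·2 = 1.56.
β = 4 − α = 2.44.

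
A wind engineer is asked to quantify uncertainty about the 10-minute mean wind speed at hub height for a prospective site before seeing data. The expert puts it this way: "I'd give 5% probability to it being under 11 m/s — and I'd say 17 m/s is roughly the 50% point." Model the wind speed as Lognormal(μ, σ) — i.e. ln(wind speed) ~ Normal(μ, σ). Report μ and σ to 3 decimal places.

If T ~ Lognormal(μ,σ) then ln T ~ Normal(μ,σ), so the p-quantile of ln T is μ + z_p·σ.
ln(11) = 2.398 and ln(17) = 2.833; z_{0.05} = -1.645, z_{0.5} = 0.
σ = (2.833 − 2.398)/(0 − (-1.645)) = 0.265.
μ = 2.398 − (-1.645)·0.265 = 2.833.

μ ≈ 2.833, σ ≈ 0.265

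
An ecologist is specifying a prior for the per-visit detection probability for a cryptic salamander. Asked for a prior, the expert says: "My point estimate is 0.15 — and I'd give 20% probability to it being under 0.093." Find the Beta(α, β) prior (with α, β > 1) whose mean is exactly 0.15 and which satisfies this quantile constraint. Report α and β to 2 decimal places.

α ≈ 4.32, β ≈ 24.48

With mean 0.15 fixed, write α = 0.15s, β = 0.85s where s = α+β.
Need P(θ < 0.093) = 0.2 under Beta(0.15s, 0.85s). Normal approximation: (q−m)/√(m(1−m)/s) ≈ z_{0.2} = -0.842, so s ≈ 0.15·0.85·(-0.842)²/(0.093−0.15)² = 27.8.
At s = 27.8: P(θ<0.093) ≈ 0.205. Adjusting to match 0.2 gives s ≈ 28.79.
So α = 0.15·28.79 ≈ 4.32, β = 0.85·28.79 ≈ 24.48.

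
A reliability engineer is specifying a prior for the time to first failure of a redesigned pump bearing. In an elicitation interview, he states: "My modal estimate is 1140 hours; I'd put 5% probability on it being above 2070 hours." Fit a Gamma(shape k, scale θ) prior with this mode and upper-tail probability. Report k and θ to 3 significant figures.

Gamma(k,θ) with k>1 has mode (k−1)θ, so θ = 1140/(k−1).
Need P(X < 2070) = 0.95 with θ tied to k this way. Start at k = 2, θ = 1140: P(X<2070) ≈ 0.542.
Too low — raise k to concentrate. Iterating converges to k ≈ 8.83.
Then θ = 1140/(8.83−1) ≈ 146.

k ≈ 8.83, θ ≈ 146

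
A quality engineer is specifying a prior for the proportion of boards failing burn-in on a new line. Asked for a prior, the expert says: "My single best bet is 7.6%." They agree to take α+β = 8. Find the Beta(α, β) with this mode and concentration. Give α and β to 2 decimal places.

For α,β > 1 the Beta mode is (α−1)/(α+β−2). With α+β = 8, the mode is (α−1)/6.
Set (α−1)/6 = 0.076 → α = 1 + 0.076·6 = 1.46.
β = 8 − α = 6.54.

α = 1.46, β = 6.54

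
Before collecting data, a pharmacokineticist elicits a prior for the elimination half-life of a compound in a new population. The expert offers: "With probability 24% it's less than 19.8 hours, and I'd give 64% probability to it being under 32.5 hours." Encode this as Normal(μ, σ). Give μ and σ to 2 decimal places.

The p-quantile of Normal(μ,σ) is μ + z_p·σ, with z_{0.24} = -0.7063 and z_{0.64} = 0.3585.
Eliminate σ: μ = (z₂·x₁ − z₁·x₂)/(z₂ − z₁) = (0.3585·19.8 − (-0.7063)·32.5)/1.065 = 28.22.
Then σ = (x₂ − x₁)/(z₂ − z₁) = (32.5 − 19.8)/1.065 = 11.93.

μ = 28.22, σ = 11.93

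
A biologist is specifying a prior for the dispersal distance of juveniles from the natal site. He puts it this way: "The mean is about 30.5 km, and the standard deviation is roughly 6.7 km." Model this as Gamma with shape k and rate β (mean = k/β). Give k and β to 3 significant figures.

For Gamma(k, rate β): mean = k/β, variance = k/β², so CV = 1/√k.
CV = SD/mean = 6.7/30.5 = 0.2197, hence k = 1/CV² = 20.7.
Then β = k/mean = 20.7/30.5 = 0.679.

k ≈ 20.7, β ≈ 0.679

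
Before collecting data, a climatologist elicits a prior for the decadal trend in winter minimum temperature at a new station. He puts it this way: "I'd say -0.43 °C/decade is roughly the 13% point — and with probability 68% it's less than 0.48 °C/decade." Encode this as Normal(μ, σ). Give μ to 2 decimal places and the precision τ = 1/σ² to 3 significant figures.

μ = 0.21, τ = 3.07

The p-quantile of Normal(μ,σ) is μ + z_p·σ, with z_{0.13} = -1.126 and z_{0.68} = 0.4677.
Eliminate σ: μ = (z₂·x₁ − z₁·x₂)/(z₂ − z₁) = (0.4677·-0.43 − (-1.126)·0.48)/1.594 = 0.21.
Then σ = (x₂ − x₁)/(z₂ − z₁) = (0.48 − -0.43)/1.594 = 0.57.
Precision τ = 1/σ² = 1/0.5709² = 3.07.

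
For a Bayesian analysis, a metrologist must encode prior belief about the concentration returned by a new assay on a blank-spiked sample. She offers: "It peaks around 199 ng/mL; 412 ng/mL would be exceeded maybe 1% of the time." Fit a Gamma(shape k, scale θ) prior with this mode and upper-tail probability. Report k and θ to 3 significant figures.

Gamma(k,θ) with k>1 has mode (k−1)θ, so θ = 199/(k−1).
Need P(X < 412) = 0.99 with θ tied to k this way. Start at k = 2, θ = 199: P(X<412) ≈ 0.613.
Too low — raise k to concentrate. Iterating converges to k ≈ 10.2.
Then θ = 199/(10.2−1) ≈ 21.6.

k ≈ 10.2, θ ≈ 21.6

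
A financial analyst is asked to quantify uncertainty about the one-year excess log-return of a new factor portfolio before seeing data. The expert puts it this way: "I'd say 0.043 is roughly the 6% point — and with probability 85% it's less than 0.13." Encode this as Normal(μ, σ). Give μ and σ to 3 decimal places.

The p-quantile of Normal(μ,σ) is μ + z_p·σ, with z_{0.06} = -1.555 and z_{0.85} = 1.036.
Eliminate σ: μ = (z₂·x₁ − z₁·x₂)/(z₂ − z₁) = (1.036·0.043 − (-1.555)·0.13)/2.591 = 0.095.
Then σ = (x₂ − x₁)/(z₂ − z₁) = (0.13 − 0.043)/2.591 = 0.034.

μ = 0.095, σ = 0.034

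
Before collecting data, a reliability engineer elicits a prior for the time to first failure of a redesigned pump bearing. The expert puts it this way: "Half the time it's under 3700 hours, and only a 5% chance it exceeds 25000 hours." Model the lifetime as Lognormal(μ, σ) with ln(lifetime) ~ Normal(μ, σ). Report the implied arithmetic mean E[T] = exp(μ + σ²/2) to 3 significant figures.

E[T] ≈ 7260 hours

If T ~ Lognormal(μ,σ) then ln T ~ Normal(μ,σ), so the p-quantile of ln T is μ + z_p·σ.
ln(3700) = 8.216 and ln(25000) = 10.13; z_{0.5} = 0, z_{0.95} = 1.645.
σ = (10.13 − 8.216)/(1.645 − (0)) = 1.162.
μ = 8.216 − (0)·1.162 = 8.216.
E[T] = exp(μ + σ²/2) = exp(8.216 + 0.6746) = 7260 hours.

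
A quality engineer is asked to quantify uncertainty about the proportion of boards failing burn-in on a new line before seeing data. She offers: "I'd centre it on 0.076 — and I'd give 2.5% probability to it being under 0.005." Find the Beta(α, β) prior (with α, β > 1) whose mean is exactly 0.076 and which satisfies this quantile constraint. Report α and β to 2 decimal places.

With mean 0.076 fixed, write α = 0.076s, β = 0.924s where s = α+β.
Need P(θ < 0.005) = 0.025 under Beta(0.076s, 0.924s). Normal approximation: (q−m)/√(m(1−m)/s) ≈ z_{0.025} = -1.96, so s ≈ 0.076·0.924·(-1.96)²/(0.005−0.076)² = 53.5.
At s = 53.5: P(θ<0.005) ≈ 0.000. Adjusting to match 0.025 gives s ≈ 18.37.
So α = 0.076·18.37 ≈ 1.40, β = 0.924·18.37 ≈ 16.98.

α ≈ 1.40, β ≈ 16.98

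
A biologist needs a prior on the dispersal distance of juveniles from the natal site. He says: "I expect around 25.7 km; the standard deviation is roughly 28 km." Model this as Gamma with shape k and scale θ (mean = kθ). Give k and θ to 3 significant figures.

For Gamma(k, scale θ): mean = kθ, variance = kθ², so CV = 1/√k.
CV = SD/mean = 28/25.7 = 1.089, hence k = 1/CV² = 0.842.
Then θ = mean/k = 25.7/0.842 = 30.5.

k ≈ 0.842, θ ≈ 30.5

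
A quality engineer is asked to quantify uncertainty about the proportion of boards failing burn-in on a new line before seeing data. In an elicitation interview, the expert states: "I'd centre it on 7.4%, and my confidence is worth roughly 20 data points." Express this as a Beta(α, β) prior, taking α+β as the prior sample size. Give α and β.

Under the effective-sample-size interpretation, Beta(α, β) has prior mean α/(α+β) and prior sample size α+β.
So α+β = 20 and α/(α+β) = 0.074, giving α = 0.074·20 = 1.48 and β = 20 − 1.48 = 18.52.

α = 1.48, β = 18.52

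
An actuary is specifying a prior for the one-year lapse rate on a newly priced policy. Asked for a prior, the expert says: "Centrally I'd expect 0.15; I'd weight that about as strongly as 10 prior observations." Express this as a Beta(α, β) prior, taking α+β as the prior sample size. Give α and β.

α = 1.5, β = 8.5

Under the effective-sample-size interpretation, Beta(α, β) has prior mean α/(α+β) and prior sample size α+β.
So α+β = 10 and α/(α+β) = 0.15, giving α = 0.15·10 = 1.5 and β = 10 − 1.5 = 8.5.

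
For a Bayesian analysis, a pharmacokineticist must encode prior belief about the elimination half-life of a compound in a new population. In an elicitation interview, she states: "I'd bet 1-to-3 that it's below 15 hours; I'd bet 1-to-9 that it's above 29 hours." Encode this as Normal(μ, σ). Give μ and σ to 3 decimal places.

For Normal(μ,σ), the p-quantile is μ + z_p·σ. Here z_{0.25} = -0.6745, z_{0.9} = 1.282.
So 15 = μ − 0.6745σ and 29 = μ + 1.282σ.
Subtracting: σ = (29 − 15)/(1.282 − (-0.6745)) = 7.157.
Then μ = 15 − (-0.6745)·7.157 = 19.828.

μ = 19.828, σ = 7.157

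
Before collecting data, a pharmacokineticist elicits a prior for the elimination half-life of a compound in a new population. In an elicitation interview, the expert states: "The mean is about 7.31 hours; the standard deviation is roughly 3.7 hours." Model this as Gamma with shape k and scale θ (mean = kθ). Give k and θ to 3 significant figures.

k ≈ 3.9, θ ≈ 1.87

For Gamma(k, scale θ): mean = kθ, variance = kθ², so CV = 1/√k.
CV = SD/mean = 3.7/7.31 = 0.5062, hence k = 1/CV² = 3.9.
Then θ = mean/k = 7.31/3.9 = 1.87.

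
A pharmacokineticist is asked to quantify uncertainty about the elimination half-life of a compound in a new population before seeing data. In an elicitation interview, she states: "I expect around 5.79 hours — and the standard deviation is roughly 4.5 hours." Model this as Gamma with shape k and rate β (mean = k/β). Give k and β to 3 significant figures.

For Gamma(k, rate β): mean = k/β, variance = k/β², so CV = 1/√k.
CV = SD/mean = 4.5/5.79 = 0.7772, hence k = 1/CV² = 1.66.
Then β = k/mean = 1.66/5.79 = 0.286.

k ≈ 1.66, β ≈ 0.286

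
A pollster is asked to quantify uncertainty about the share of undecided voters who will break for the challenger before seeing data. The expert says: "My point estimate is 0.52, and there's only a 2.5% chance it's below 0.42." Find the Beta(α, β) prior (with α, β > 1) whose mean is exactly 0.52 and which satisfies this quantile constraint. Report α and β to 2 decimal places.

α ≈ 49.51, β ≈ 45.70

With mean 0.52 fixed, write α = 0.52s, β = 0.48s where s = α+β.
Need P(θ < 0.42) = 0.025 under Beta(0.52s, 0.48s). Normal approximation: (q−m)/√(m(1−m)/s) ≈ z_{0.025} = -1.96, so s ≈ 0.52·0.48·(-1.96)²/(0.42−0.52)² = 95.9.
At s = 95.9: P(θ<0.42) ≈ 0.025. Adjusting to match 0.025 gives s ≈ 95.21.
So α = 0.52·95.21 ≈ 49.51, β = 0.48·95.21 ≈ 45.70.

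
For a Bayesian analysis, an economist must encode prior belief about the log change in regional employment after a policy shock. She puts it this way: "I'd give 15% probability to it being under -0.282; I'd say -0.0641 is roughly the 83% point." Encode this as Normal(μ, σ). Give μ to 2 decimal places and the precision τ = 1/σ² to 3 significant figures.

The p-quantile of Normal(μ,σ) is μ + z_p·σ, with z_{0.15} = -1.036 and z_{0.83} = 0.9542.
Eliminate σ: μ = (z₂·x₁ − z₁·x₂)/(z₂ − z₁) = (0.9542·-0.282 − (-1.036)·-0.0641)/1.991 = -0.17.
Then σ = (x₂ − x₁)/(z₂ − z₁) = (-0.0641 − -0.282)/1.991 = 0.11.
Precision τ = 1/σ² = 1/0.1095² = 83.5.

μ = -0.17, τ = 83.5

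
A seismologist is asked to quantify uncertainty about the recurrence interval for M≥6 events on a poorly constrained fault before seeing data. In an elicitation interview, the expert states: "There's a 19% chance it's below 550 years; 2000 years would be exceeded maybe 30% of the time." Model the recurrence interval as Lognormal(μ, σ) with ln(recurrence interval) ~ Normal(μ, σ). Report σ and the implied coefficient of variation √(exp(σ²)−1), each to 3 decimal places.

σ ≈ 0.921, CV ≈ 1.155

If T ~ Lognormal(μ,σ) then ln T ~ Normal(μ,σ), so the p-quantile of ln T is μ + z_p·σ.
ln(550) = 6.31 and ln(2000) = 7.601; z_{0.19} = -0.8779, z_{0.7} = 0.5244.
σ = (7.601 − 6.31)/(0.5244 − (-0.8779)) = 0.921.
μ = 6.31 − (-0.8779)·0.921 = 7.118.
CV = √(exp(σ²)−1) = √(exp(0.8475)−1) = 1.155.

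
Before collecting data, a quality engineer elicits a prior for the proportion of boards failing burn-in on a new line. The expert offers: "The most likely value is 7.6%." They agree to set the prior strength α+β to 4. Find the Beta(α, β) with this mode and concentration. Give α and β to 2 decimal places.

For α,β > 1 the Beta mode is (α−1)/(α+β−2). With α+β = 4, the mode is (α−1)/2.
Set (α−1)/2 = 0.076 → α = 1 + 0.076·2 = 1.15.
β = 4 − α = 2.85.

α = 1.15, β = 2.85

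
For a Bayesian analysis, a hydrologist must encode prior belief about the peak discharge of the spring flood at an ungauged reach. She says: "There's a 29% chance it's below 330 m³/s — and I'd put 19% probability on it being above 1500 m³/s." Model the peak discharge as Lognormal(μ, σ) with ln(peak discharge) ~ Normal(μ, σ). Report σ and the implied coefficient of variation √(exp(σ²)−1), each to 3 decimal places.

If T ~ Lognormal(μ,σ) then ln T ~ Normal(μ,σ), so the p-quantile of ln T is μ + z_p·σ.
ln(330) = 5.799 and ln(1500) = 7.313; z_{0.29} = -0.5534, z_{0.81} = 0.8779.
σ = (7.313 − 5.799)/(0.8779 − (-0.5534)) = 1.058.
μ = 5.799 − (-0.5534)·1.058 = 6.385.
CV = √(exp(σ²)−1) = √(exp(1.1191)−1) = 1.436.

σ ≈ 1.058, CV ≈ 1.436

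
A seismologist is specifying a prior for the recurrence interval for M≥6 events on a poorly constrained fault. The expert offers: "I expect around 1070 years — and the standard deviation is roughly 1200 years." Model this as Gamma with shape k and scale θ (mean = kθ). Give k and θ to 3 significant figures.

For Gamma(k, scale θ): mean = kθ, variance = kθ², so CV = 1/√k.
CV = SD/mean = 1200/1070 = 1.121, hence k = 1/CV² = 0.795.
Then θ = mean/k = 1070/0.795 = 1350.

k ≈ 0.795, θ ≈ 1350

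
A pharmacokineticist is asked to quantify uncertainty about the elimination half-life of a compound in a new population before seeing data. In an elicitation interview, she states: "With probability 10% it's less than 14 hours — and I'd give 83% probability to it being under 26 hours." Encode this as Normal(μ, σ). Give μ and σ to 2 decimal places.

The p-quantile of Normal(μ,σ) is μ + z_p·σ, with z_{0.1} = -1.282 and z_{0.83} = 0.9542.
Eliminate σ: μ = (z₂·x₁ − z₁·x₂)/(z₂ − z₁) = (0.9542·14 − (-1.282)·26)/2.236 = 20.88.
Then σ = (x₂ − x₁)/(z₂ − z₁) = (26 − 14)/2.236 = 5.37.

μ = 20.88, σ = 5.37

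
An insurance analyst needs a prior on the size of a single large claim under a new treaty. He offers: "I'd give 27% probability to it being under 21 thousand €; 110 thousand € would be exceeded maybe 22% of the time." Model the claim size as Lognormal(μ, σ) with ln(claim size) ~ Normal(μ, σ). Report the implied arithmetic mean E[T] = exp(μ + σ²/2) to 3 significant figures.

E[T] ≈ 89.3 thousand €

If T ~ Lognormal(μ,σ) then ln T ~ Normal(μ,σ), so the p-quantile of ln T is μ + z_p·σ.
ln(21) = 3.045 and ln(110) = 4.7; z_{0.27} = -0.6128, z_{0.78} = 0.7722.
σ = (4.7 − 3.045)/(0.7722 − (-0.6128)) = 1.196.
μ = 3.045 − (-0.6128)·1.196 = 3.777.
E[T] = exp(μ + σ²/2) = exp(3.777 + 0.7148) = 89.3 thousand €.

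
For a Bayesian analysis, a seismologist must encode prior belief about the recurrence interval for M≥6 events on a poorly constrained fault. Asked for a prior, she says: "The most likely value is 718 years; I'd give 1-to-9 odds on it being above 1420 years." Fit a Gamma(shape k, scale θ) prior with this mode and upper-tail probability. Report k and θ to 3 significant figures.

k ≈ 5.12, θ ≈ 174

Gamma(k,θ) with k>1 has mode (k−1)θ, so θ = 718/(k−1).
Need P(X < 1420) = 0.9 with θ tied to k this way. Start at k = 2, θ = 718: P(X<1420) ≈ 0.588.
Too low — raise k to concentrate. Iterating converges to k ≈ 5.12.
Then θ = 718/(5.12−1) ≈ 174.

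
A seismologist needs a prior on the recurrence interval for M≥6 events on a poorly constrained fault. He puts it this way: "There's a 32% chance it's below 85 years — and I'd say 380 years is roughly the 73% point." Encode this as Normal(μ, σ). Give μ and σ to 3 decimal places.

μ = 212.691, σ = 273.019

The p-quantile of Normal(μ,σ) is μ + z_p·σ, with z_{0.32} = -0.4677 and z_{0.73} = 0.6128.
Eliminate σ: μ = (z₂·x₁ − z₁·x₂)/(z₂ − z₁) = (0.6128·85 − (-0.4677)·380)/1.081 = 212.691.
Then σ = (x₂ − x₁)/(z₂ − z₁) = (380 − 85)/1.081 = 273.019.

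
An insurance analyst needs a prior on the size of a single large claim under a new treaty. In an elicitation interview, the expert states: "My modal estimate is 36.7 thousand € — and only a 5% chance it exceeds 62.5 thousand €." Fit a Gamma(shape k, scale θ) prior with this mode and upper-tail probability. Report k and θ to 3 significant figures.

Gamma(k,θ) with k>1 has mode (k−1)θ, so θ = 36.7/(k−1).
Need P(X < 62.5) = 0.95 with θ tied to k this way. Start at k = 2, θ = 36.7: P(X<62.5) ≈ 0.508.
Too low — raise k to concentrate. Iterating converges to k ≈ 10.8.
Then θ = 36.7/(10.8−1) ≈ 3.73.

k ≈ 10.8, θ ≈ 3.73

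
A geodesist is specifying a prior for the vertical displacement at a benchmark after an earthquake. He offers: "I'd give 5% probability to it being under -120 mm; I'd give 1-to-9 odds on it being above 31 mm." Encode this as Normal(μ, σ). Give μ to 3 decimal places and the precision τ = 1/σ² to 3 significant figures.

μ = -35.127, τ = 0.000376

For Normal(μ,σ), the p-quantile is μ + z_p·σ. Here z_{0.05} = -1.645, z_{0.9} = 1.282.
So -120 = μ − 1.645σ and 31 = μ + 1.282σ.
Subtracting: σ = (31 − -120)/(1.282 − (-1.645)) = 51.599.
Then μ = -120 − (-1.645)·51.599 = -35.127.
Precision τ = 1/σ² = 1/51.6² = 0.000376.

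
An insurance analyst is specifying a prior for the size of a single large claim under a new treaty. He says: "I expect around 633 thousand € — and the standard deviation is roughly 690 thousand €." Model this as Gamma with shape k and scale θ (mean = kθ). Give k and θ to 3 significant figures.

k ≈ 0.842, θ ≈ 752

For Gamma(k, scale θ): mean = kθ, variance = kθ², so CV = 1/√k.
CV = SD/mean = 690/633 = 1.09, hence k = 1/CV² = 0.842.
Then θ = mean/k = 633/0.842 = 752.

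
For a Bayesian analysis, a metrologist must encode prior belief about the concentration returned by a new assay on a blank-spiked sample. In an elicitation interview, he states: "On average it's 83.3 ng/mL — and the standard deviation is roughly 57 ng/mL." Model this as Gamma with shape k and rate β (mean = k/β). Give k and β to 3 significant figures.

k ≈ 2.14, β ≈ 0.0256

For Gamma(k, rate β): mean = k/β, variance = k/β², so CV = 1/√k.
CV = SD/mean = 57/83.3 = 0.6843, hence k = 1/CV² = 2.14.
Then β = k/mean = 2.14/83.3 = 0.0256.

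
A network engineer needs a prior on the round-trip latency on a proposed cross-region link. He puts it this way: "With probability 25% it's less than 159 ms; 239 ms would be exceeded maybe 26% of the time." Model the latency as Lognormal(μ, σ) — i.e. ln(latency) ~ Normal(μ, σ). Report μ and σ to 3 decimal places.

μ ≈ 5.277, σ ≈ 0.309

If T ~ Lognormal(μ,σ) then ln T ~ Normal(μ,σ), so the p-quantile of ln T is μ + z_p·σ.
ln(159) = 5.069 and ln(239) = 5.476; z_{0.25} = -0.6745, z_{0.74} = 0.6433.
σ = (5.476 − 5.069)/(0.6433 − (-0.6745)) = 0.309.
μ = 5.069 − (-0.6745)·0.309 = 5.277.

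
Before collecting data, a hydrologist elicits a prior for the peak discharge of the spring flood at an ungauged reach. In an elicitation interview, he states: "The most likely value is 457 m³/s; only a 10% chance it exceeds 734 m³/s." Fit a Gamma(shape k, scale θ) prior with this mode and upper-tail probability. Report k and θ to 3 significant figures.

k ≈ 9.37, θ ≈ 54.6

Gamma(k,θ) with k>1 has mode (k−1)θ, so θ = 457/(k−1).
Need P(X < 734) = 0.9 with θ tied to k this way. Start at k = 2, θ = 457: P(X<734) ≈ 0.477.
Too low — raise k to concentrate. Iterating converges to k ≈ 9.37.
Then θ = 457/(9.37−1) ≈ 54.6.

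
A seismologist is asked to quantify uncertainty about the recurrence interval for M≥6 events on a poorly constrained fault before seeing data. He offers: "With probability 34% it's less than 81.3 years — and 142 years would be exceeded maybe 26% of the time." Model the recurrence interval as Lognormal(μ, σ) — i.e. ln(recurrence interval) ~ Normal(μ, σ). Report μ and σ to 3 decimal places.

If T ~ Lognormal(μ,σ) then ln T ~ Normal(μ,σ), so the p-quantile of ln T is μ + z_p·σ.
ln(81.3) = 4.398 and ln(142) = 4.956; z_{0.34} = -0.4125, z_{0.74} = 0.6433.
σ = (4.956 − 4.398)/(0.6433 − (-0.4125)) = 0.528.
μ = 4.398 − (-0.4125)·0.528 = 4.616.

μ ≈ 4.616, σ ≈ 0.528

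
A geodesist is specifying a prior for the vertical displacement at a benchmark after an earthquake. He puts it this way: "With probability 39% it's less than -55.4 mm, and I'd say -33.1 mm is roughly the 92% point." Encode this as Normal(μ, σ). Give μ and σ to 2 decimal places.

μ = -51.70, σ = 13.24

The p-quantile of Normal(μ,σ) is μ + z_p·σ, with z_{0.39} = -0.2793 and z_{0.92} = 1.405.
Eliminate σ: μ = (z₂·x₁ − z₁·x₂)/(z₂ − z₁) = (1.405·-55.4 − (-0.2793)·-33.1)/1.684 = -51.70.
Then σ = (x₂ − x₁)/(z₂ − z₁) = (-33.1 − -55.4)/1.684 = 13.24.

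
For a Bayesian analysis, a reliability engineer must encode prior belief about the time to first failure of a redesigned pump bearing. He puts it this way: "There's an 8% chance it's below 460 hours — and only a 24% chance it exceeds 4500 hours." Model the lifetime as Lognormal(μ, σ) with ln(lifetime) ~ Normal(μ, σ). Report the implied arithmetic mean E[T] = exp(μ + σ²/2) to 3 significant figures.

E[T] ≈ 3760 hours

If T ~ Lognormal(μ,σ) then ln T ~ Normal(μ,σ), so the p-quantile of ln T is μ + z_p·σ.
ln(460) = 6.131 and ln(4500) = 8.412; z_{0.08} = -1.405, z_{0.76} = 0.7063.
σ = (8.412 − 6.131)/(0.7063 − (-1.405)) = 1.080.
μ = 6.131 − (-1.405)·1.080 = 7.649.
E[T] = exp(μ + σ²/2) = exp(7.649 + 0.5834) = 3760 hours.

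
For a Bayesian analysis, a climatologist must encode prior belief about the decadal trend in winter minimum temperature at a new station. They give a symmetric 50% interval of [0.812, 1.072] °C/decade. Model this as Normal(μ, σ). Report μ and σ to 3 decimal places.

A symmetric 50% interval runs μ ± z·σ with z = 0.6745.
Half-width = 0.13, so σ = 0.13/0.6745 = 0.193.
μ is the interval midpoint, 0.942.

μ = 0.942, σ = 0.193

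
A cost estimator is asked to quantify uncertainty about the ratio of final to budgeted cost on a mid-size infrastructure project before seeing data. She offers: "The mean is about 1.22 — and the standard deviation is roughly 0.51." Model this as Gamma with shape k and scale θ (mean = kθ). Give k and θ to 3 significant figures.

For Gamma(k, scale θ): mean = kθ, variance = kθ², so CV = 1/√k.
CV = SD/mean = 0.51/1.22 = 0.418, hence k = 1/CV² = 5.72.
Then θ = mean/k = 1.22/5.72 = 0.213.

k ≈ 5.72, θ ≈ 0.213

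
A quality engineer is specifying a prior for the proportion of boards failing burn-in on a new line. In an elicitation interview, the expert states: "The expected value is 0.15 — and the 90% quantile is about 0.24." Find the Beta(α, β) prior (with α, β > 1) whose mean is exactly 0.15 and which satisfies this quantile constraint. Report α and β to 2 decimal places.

α ≈ 4.18, β ≈ 23.69

With mean 0.15 fixed, write α = 0.15s, β = 0.85s where s = α+β.
Need P(θ < 0.24) = 0.9 under Beta(0.15s, 0.85s). Normal approximation: (q−m)/√(m(1−m)/s) ≈ z_{0.9} = 1.28, so s ≈ 0.15·0.85·(1.28)²/(0.24−0.15)² = 25.9.
At s = 25.9: P(θ<0.24) ≈ 0.893. Adjusting to match 0.9 gives s ≈ 27.88.
So α = 0.15·27.88 ≈ 4.18, β = 0.85·27.88 ≈ 23.69.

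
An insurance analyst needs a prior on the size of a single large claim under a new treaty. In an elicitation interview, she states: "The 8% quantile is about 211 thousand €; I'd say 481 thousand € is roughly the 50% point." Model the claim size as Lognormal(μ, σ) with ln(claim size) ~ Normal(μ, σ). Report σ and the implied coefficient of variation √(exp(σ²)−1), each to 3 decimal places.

If T ~ Lognormal(μ,σ) then ln T ~ Normal(μ,σ), so the p-quantile of ln T is μ + z_p·σ.
ln(211) = 5.352 and ln(481) = 6.176; z_{0.08} = -1.405, z_{0.5} = 0.
σ = (6.176 − 5.352)/(0 − (-1.405)) = 0.586.
μ = 5.352 − (-1.405)·0.586 = 6.176.
CV = √(exp(σ²)−1) = √(exp(0.3439)−1) = 0.641.

σ ≈ 0.586, CV ≈ 0.641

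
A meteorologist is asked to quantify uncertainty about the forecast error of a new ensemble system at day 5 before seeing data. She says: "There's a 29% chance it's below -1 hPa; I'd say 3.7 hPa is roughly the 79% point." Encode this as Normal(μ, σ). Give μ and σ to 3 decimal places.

μ = 0.913, σ = 3.456

For Normal(μ,σ), the p-quantile is μ + z_p·σ. Here z_{0.29} = -0.5534, z_{0.79} = 0.8064.
So -1 = μ − 0.5534σ and 3.7 = μ + 0.8064σ.
Subtracting: σ = (3.7 − -1)/(0.8064 − (-0.5534)) = 3.456.
Then μ = -1 − (-0.5534)·3.456 = 0.913.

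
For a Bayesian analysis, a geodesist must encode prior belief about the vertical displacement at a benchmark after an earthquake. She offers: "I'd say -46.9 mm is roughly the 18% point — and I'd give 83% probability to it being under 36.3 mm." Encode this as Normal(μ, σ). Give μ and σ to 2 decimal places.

For Normal(μ,σ), the p-quantile is μ + z_p·σ. Here z_{0.18} = -0.9154, z_{0.83} = 0.9542.
So -46.9 = μ − 0.9154σ and 36.3 = μ + 0.9542σ.
Subtracting: σ = (36.3 − -46.9)/(0.9542 − (-0.9154)) = 44.50.
Then μ = -46.9 − (-0.9154)·44.50 = -6.16.

μ = -6.16, σ = 44.50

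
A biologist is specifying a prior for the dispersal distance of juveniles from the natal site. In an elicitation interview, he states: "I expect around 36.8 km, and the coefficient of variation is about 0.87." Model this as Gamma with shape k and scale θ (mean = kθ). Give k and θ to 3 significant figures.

k ≈ 1.32, θ ≈ 27.9

For Gamma(k, scale θ): mean = kθ, variance = kθ², so CV = 1/√k.
CV = 0.87, hence k = 1/CV² = 1.32.
Then θ = mean/k = 36.8/1.32 = 27.9.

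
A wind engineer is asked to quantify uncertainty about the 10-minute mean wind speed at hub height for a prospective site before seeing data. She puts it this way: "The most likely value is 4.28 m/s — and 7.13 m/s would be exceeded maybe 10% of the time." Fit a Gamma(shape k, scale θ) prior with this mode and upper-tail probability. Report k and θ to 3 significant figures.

Gamma(k,θ) with k>1 has mode (k−1)θ, so θ = 4.28/(k−1).
Need P(X < 7.13) = 0.9 with θ tied to k this way. Start at k = 2, θ = 4.28: P(X<7.13) ≈ 0.496.
Too low — raise k to concentrate. Iterating converges to k ≈ 8.25.
Then θ = 4.28/(8.25−1) ≈ 0.59.

k ≈ 8.25, θ ≈ 0.59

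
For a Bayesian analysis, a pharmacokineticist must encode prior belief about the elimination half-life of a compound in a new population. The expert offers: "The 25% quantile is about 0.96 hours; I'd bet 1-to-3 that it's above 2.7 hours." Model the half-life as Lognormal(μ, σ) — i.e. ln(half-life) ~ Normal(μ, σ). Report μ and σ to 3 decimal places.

μ ≈ 0.476, σ ≈ 0.767

If T ~ Lognormal(μ,σ) then ln T ~ Normal(μ,σ), so the p-quantile of ln T is μ + z_p·σ.
ln(0.96) = -0.04082 and ln(2.7) = 0.9933; z_{0.25} = -0.6745, z_{0.75} = 0.6745.
σ = (0.9933 − -0.04082)/(0.6745 − (-0.6745)) = 0.767.
μ = -0.04082 − (-0.6745)·0.767 = 0.476.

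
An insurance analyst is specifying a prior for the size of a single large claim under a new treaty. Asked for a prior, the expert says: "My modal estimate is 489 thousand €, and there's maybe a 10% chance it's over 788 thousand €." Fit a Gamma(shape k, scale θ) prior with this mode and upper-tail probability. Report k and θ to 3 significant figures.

k ≈ 9.26, θ ≈ 59.2

Gamma(k,θ) with k>1 has mode (k−1)θ, so θ = 489/(k−1).
Need P(X < 788) = 0.9 with θ tied to k this way. Start at k = 2, θ = 489: P(X<788) ≈ 0.479.
Too low — raise k to concentrate. Iterating converges to k ≈ 9.26.
Then θ = 489/(9.26−1) ≈ 59.2.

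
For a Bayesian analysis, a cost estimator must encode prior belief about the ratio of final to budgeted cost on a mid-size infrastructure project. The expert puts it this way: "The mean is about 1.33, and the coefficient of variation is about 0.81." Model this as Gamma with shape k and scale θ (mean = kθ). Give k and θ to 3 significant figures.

k ≈ 1.52, θ ≈ 0.873

For Gamma(k, scale θ): mean = kθ, variance = kθ², so CV = 1/√k.
CV = 0.81, hence k = 1/CV² = 1.52.
Then θ = mean/k = 1.33/1.52 = 0.873.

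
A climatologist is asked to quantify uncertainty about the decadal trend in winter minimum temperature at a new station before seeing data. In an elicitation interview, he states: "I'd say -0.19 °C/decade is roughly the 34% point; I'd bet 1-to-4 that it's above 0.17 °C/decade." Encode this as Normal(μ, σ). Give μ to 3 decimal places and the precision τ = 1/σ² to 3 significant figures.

For Normal(μ,σ), the p-quantile is μ + z_p·σ. Here z_{0.34} = -0.4125, z_{0.8} = 0.8416.
So -0.19 = μ − 0.4125σ and 0.17 = μ + 0.8416σ.
Subtracting: σ = (0.17 − -0.19)/(0.8416 − (-0.4125)) = 0.287.
Then μ = -0.19 − (-0.4125)·0.287 = -0.072.
Precision τ = 1/σ² = 1/0.2871² = 12.1.

μ = -0.072, τ = 12.1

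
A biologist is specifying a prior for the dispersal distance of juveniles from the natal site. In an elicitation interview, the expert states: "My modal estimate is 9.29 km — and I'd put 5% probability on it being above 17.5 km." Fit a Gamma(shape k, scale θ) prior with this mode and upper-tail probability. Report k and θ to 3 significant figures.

k ≈ 7.94, θ ≈ 1.34

Gamma(k,θ) with k>1 has mode (k−1)θ, so θ = 9.29/(k−1).
Need P(X < 17.5) = 0.95 with θ tied to k this way. Start at k = 2, θ = 9.29: P(X<17.5) ≈ 0.562.
Too low — raise k to concentrate. Iterating converges to k ≈ 7.94.
Then θ = 9.29/(7.94−1) ≈ 1.34.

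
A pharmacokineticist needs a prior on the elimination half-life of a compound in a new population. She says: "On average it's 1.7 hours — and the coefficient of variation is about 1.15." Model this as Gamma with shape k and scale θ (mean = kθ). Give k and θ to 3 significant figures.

k ≈ 0.756, θ ≈ 2.25

For Gamma(k, scale θ): mean = kθ, variance = kθ², so CV = 1/√k.
CV = 1.15, hence k = 1/CV² = 0.756.
Then θ = mean/k = 1.7/0.756 = 2.25.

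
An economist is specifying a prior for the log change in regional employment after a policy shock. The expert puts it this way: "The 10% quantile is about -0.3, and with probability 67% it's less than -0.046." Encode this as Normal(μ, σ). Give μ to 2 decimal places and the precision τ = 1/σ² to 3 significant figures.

For Normal(μ,σ), the p-quantile is μ + z_p·σ. Here z_{0.1} = -1.282, z_{0.67} = 0.4399.
So -0.3 = μ − 1.282σ and -0.046 = μ + 0.4399σ.
Subtracting: σ = (-0.046 − -0.3)/(0.4399 − (-1.282)) = 0.15.
Then μ = -0.3 − (-1.282)·0.15 = -0.11.
Precision τ = 1/σ² = 1/0.1475² = 45.9.

μ = -0.11, τ = 45.9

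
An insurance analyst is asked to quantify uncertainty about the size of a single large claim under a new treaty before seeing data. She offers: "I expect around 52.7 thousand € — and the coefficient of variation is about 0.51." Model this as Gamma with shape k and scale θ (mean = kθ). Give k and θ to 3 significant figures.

For Gamma(k, scale θ): mean = kθ, variance = kθ², so CV = 1/√k.
CV = 0.51, hence k = 1/CV² = 3.84.
Then θ = mean/k = 52.7/3.84 = 13.7.

k ≈ 3.84, θ ≈ 13.7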